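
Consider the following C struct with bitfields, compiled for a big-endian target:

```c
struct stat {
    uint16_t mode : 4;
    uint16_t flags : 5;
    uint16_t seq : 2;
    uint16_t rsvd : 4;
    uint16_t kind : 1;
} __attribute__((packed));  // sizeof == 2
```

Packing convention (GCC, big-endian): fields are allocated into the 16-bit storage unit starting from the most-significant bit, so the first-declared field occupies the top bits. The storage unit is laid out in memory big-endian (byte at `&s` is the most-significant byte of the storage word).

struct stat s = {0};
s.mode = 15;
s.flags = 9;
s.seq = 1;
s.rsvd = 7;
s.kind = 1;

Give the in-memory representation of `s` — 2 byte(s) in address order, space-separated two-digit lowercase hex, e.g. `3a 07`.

f4 af

mode (4b) val=15 bits=0xf at bit 12: 0xf000
flags (5b) val=9 bits=0x9 at bit 7: 0xf480
seq (2b) val=1 bits=0x1 at bit 5: 0xf4a0
rsvd (4b) val=7 bits=0x7 at bit 1: 0xf4ae
kind (1b) val=1 bits=0x1 at bit 0: 0xf4af
word = 0xf4af → big-endian bytes:
  [0]=0xf4  [1]=0xaf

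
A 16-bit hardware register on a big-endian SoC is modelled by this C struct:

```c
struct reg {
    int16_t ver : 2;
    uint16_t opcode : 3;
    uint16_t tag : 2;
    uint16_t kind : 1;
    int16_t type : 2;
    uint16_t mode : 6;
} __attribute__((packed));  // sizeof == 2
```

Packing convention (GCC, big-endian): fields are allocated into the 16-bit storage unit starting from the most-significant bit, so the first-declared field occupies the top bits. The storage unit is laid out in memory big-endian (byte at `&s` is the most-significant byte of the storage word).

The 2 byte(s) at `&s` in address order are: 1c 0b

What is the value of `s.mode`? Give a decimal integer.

11

[0]=0x1c [1]=0x0b (big-endian) → word 0x1c0b
ver:2 @ bit 14 → (0x1c0b>>14)&0x3 = 0x0
opcode:3 @ bit 11 → (0x1c0b>>11)&0x7 = 0x3
tag:2 @ bit 9 → (0x1c0b>>9)&0x3 = 0x2
kind:1 @ bit 8 → (0x1c0b>>8)&0x1 = 0x0
type:2 @ bit 6 → (0x1c0b>>6)&0x3 = 0x0
mode:6 @ bit 0 → (0x1c0b>>0)&0x3f = 0xb  ←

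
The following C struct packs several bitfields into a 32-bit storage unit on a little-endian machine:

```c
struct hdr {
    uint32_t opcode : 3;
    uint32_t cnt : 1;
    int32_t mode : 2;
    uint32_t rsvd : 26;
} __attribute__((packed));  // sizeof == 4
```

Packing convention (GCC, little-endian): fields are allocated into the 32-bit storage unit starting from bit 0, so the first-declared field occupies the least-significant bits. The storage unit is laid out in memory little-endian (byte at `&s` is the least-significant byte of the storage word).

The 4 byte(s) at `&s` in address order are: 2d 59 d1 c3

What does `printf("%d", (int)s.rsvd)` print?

51332452

[0]=0x2d [1]=0x59 [2]=0xd1 [3]=0xc3 (little-endian) → word 0xc3d1592d
opcode [0+:3] = (word>>0) & 0x7 = 5
cnt [3+:1] = (word>>3) & 0x1 = 1
mode [4+:2] = (word>>4) & 0x3 = 2
rsvd [6+:26] = (word>>6) & 0x3ffffff = 51332452  ←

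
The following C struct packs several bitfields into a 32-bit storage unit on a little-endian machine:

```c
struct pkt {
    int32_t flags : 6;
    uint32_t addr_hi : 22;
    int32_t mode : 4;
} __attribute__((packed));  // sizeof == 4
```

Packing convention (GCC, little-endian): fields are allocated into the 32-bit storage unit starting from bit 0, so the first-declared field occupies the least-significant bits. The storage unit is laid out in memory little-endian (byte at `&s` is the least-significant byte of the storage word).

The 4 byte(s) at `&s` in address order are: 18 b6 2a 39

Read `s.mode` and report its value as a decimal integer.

[0]=0x18 [1]=0xb6 [2]=0x2a [3]=0x39 (little-endian) → word 0x392ab618
flags [0+:6] = (word>>0) & 0x3f = 24
addr_hi [6+:22] = (word>>6) & 0x3fffff = 2403032
mode [28+:4] = (word>>28) & 0xf = 3  ←
mode signed 4b, MSB=0: value = 3

3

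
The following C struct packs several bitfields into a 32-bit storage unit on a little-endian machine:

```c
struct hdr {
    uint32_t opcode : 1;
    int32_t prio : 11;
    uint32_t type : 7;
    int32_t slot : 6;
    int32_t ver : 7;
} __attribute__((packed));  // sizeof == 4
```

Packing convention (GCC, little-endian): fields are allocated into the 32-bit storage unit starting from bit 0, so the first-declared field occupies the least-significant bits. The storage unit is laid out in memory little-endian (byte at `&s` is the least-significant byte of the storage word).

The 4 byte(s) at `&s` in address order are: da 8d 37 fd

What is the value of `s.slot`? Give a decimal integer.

[0]=0xda [1]=0x8d [2]=0x37 [3]=0xfd (little-endian) → word 0xfd378dda
opcode [0+:1] = (word>>0) & 0x1 = 0
prio [1+:11] = (word>>1) & 0x7ff = 1773
type [12+:7] = (word>>12) & 0x7f = 120
slot [19+:6] = (word>>19) & 0x3f = 38  ←
ver [25+:7] = (word>>25) & 0x7f = 126
slot signed 6b, MSB=1: 38 - 64 = -26

-26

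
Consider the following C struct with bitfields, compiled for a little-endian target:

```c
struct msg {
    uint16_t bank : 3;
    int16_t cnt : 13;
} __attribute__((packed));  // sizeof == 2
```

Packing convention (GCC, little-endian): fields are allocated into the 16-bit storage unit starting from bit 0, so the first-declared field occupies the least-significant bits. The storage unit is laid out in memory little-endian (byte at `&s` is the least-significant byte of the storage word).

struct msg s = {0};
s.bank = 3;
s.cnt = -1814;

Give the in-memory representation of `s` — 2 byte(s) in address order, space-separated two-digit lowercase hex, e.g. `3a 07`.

[0+:3] bank=3 & 0x7 = 0x3; word=0x0003
[3+:13] cnt=-1814 & 0x1fff = 0x18ea; word=0xc753
word = 0xc753 → little-endian bytes:
  [0]=0x53  [1]=0xc7

53 c7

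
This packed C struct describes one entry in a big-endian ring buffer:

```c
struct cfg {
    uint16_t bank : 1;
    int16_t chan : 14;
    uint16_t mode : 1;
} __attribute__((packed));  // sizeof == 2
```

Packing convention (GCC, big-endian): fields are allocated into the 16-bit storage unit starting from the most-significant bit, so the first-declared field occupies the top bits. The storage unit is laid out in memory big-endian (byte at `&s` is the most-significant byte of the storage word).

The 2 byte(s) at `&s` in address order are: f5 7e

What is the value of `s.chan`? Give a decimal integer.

[0]=0xf5 [1]=0x7e (big-endian) → word 0xf57e
bank [15+:1] = (word>>15) & 0x1 = 1
chan [1+:14] = (word>>1) & 0x3fff = 15039  ←
mode [0+:1] = (word>>0) & 0x1 = 0
chan signed 14b, MSB=1: 15039 - 16384 = -1345

-1345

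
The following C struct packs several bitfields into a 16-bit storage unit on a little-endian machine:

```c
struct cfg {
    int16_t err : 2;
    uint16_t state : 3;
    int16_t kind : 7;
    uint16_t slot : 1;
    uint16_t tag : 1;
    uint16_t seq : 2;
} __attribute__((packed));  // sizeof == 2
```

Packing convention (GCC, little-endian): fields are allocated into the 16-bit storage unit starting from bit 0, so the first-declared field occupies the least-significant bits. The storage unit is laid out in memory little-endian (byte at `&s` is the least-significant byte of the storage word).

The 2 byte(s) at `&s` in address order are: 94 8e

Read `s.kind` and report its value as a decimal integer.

-12

[0]=0x94 [1]=0x8e (little-endian) → word 0x8e94
err [0+:2] = (word>>0) & 0x3 = 0
state [2+:3] = (word>>2) & 0x7 = 5
kind [5+:7] = (word>>5) & 0x7f = 116  ←
slot [12+:1] = (word>>12) & 0x1 = 0
tag [13+:1] = (word>>13) & 0x1 = 0
seq [14+:2] = (word>>14) & 0x3 = 2
kind signed 7b, MSB=1: 116 - 128 = -12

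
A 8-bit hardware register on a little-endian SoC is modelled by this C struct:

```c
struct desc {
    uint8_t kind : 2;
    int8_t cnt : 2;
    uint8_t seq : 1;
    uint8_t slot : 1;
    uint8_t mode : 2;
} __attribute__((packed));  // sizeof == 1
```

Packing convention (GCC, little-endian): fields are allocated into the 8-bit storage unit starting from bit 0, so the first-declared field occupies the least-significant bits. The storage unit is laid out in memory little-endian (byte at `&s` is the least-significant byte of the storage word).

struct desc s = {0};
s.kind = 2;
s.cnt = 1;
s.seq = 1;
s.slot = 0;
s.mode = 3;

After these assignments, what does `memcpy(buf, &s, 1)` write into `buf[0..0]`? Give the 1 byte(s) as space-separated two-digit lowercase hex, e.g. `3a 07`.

kind:2 = 2 → 0x2 << 0 → word 0x02
cnt:2 = 1 → 0x1 << 2 → word 0x06
seq:1 = 1 → 0x1 << 4 → word 0x16
slot:1 = 0 → 0x0 << 5 → word 0x16
mode:2 = 3 → 0x3 << 6 → word 0xd6
word = 0xd6 → little-endian bytes:
  [0]=0xd6

d6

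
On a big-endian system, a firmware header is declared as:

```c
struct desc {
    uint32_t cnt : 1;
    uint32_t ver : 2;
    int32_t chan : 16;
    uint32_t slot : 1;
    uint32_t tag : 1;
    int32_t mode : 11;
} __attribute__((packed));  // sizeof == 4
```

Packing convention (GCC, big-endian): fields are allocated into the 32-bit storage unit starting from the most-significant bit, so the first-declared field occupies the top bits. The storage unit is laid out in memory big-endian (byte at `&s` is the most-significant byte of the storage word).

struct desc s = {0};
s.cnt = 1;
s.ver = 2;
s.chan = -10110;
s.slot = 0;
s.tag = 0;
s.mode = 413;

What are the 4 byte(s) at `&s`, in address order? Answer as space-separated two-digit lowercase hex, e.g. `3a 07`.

cnt (1b) val=1 bits=0x1 at bit 31: 0x80000000
ver (2b) val=2 bits=0x2 at bit 29: 0xc0000000
chan (16b) val=-10110 bits=0xd882 at bit 13: 0xdb104000
slot (1b) val=0 bits=0x0 at bit 12: 0xdb104000
tag (1b) val=0 bits=0x0 at bit 11: 0xdb104000
mode (11b) val=413 bits=0x19d at bit 0: 0xdb10419d
word = 0xdb10419d → big-endian bytes:
  [0]=0xdb  [1]=0x10  [2]=0x41  [3]=0x9d

db 10 41 9d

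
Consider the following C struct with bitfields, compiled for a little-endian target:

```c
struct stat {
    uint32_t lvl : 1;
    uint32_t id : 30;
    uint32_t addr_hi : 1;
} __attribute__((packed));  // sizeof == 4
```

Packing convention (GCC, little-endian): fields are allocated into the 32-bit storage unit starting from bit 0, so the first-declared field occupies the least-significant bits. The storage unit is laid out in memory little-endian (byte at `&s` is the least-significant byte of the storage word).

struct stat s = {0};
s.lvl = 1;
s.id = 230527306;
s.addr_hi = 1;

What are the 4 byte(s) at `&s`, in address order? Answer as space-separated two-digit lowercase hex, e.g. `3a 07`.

[0+:1] lvl=1 & 0x1 = 0x1; word=0x00000001
[1+:30] id=230527306 & 0x3fffffff = 0xdbd914a; word=0x1b7b2295
[31+:1] addr_hi=1 & 0x1 = 0x1; word=0x9b7b2295
word = 0x9b7b2295 → little-endian bytes:
  [0]=0x95  [1]=0x22  [2]=0x7b  [3]=0x9b

95 22 7b 9b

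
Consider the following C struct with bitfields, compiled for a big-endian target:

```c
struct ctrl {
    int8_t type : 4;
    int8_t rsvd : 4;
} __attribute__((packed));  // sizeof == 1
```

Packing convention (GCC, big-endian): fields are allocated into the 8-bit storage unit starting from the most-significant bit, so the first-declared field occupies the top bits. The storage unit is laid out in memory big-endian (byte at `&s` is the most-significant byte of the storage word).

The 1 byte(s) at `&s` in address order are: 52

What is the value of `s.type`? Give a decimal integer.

5

[0]=0x52 (big-endian) → word 0x52
type [4+:4] = (word>>4) & 0xf = 5  ←
rsvd [0+:4] = (word>>0) & 0xf = 2
type signed 4b, MSB=0: value = 5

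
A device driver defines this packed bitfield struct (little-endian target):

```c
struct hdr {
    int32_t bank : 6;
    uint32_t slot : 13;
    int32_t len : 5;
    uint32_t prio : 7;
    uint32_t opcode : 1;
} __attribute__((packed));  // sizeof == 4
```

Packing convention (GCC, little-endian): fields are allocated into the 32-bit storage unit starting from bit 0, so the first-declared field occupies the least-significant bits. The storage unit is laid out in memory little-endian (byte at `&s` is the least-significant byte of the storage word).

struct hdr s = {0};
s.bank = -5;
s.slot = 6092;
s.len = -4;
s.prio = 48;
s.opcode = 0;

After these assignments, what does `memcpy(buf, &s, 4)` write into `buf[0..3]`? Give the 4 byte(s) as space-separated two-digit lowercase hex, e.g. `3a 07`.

bank (6b) val=-5 bits=0x3b at bit 0: 0x0000003b
slot (13b) val=6092 bits=0x17cc at bit 6: 0x0005f33b
len (5b) val=-4 bits=0x1c at bit 19: 0x00e5f33b
prio (7b) val=48 bits=0x30 at bit 24: 0x30e5f33b
opcode (1b) val=0 bits=0x0 at bit 31: 0x30e5f33b
word = 0x30e5f33b → little-endian bytes:
  [0]=0x3b  [1]=0xf3  [2]=0xe5  [3]=0x30

3b f3 e5 30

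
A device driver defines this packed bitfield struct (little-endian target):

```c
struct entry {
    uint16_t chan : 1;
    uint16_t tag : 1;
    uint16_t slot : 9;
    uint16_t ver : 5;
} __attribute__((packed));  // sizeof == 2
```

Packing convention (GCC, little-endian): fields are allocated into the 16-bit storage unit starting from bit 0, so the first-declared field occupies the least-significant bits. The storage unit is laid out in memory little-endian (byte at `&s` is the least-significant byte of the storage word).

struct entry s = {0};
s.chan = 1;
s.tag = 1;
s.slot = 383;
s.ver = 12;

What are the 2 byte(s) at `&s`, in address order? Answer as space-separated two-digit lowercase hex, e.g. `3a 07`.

chan:1 = 1 → 0x1 << 0 → word 0x0001
tag:1 = 1 → 0x1 << 1 → word 0x0003
slot:9 = 383 → 0x17f << 2 → word 0x05ff
ver:5 = 12 → 0xc << 11 → word 0x65ff
word = 0x65ff → little-endian bytes:
  [0]=0xff  [1]=0x65

ff 65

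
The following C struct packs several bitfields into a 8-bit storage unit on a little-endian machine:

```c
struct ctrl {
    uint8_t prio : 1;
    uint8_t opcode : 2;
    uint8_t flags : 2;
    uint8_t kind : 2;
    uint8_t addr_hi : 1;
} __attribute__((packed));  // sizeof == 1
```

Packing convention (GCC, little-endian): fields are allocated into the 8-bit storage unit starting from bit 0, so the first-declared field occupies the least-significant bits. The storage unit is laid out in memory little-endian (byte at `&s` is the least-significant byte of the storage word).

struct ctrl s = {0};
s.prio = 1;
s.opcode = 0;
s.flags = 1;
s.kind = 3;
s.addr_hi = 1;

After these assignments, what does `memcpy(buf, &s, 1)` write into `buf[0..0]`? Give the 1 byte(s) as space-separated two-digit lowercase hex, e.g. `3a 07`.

e9

[0+:1] prio=1 & 0x1 = 0x1; word=0x01
[1+:2] opcode=0 & 0x3 = 0x0; word=0x01
[3+:2] flags=1 & 0x3 = 0x1; word=0x09
[5+:2] kind=3 & 0x3 = 0x3; word=0x69
[7+:1] addr_hi=1 & 0x1 = 0x1; word=0xe9
word = 0xe9 → little-endian bytes:
  [0]=0xe9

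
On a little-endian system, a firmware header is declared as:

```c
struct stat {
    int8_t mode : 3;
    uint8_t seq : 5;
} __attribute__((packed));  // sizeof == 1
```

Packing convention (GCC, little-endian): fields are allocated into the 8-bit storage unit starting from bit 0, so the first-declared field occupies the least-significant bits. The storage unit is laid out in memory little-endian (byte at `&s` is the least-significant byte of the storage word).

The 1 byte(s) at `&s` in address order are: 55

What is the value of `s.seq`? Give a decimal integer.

10

[0]=0x55 (little-endian) → word 0x55
mode:3 @ bit 0 → (0x55>>0)&0x7 = 0x5
seq:5 @ bit 3 → (0x55>>3)&0x1f = 0xa  ←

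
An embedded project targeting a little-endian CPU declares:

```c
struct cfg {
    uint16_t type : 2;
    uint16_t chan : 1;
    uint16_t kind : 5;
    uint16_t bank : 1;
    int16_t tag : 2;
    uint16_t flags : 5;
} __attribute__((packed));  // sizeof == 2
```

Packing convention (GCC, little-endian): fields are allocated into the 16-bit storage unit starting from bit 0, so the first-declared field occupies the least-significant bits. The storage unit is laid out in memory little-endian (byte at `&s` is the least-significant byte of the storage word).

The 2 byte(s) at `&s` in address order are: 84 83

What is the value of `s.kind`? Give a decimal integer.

16

[0]=0x84 [1]=0x83 (little-endian) → word 0x8384
type:2 @ bit 0 → (0x8384>>0)&0x3 = 0x0
chan:1 @ bit 2 → (0x8384>>2)&0x1 = 0x1
kind:5 @ bit 3 → (0x8384>>3)&0x1f = 0x10  ←
bank:1 @ bit 8 → (0x8384>>8)&0x1 = 0x1
tag:2 @ bit 9 → (0x8384>>9)&0x3 = 0x1
flags:5 @ bit 11 → (0x8384>>11)&0x1f = 0x10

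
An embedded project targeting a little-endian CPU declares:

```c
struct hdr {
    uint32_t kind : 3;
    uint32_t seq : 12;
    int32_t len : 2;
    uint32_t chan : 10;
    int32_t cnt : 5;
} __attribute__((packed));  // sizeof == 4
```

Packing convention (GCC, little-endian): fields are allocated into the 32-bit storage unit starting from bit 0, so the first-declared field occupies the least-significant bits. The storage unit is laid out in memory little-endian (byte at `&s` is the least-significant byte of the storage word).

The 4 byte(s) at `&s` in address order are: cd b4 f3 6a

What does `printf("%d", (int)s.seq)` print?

[0]=0xcd [1]=0xb4 [2]=0xf3 [3]=0x6a (little-endian) → word 0x6af3b4cd
kind:3 @ bit 0 → (0x6af3b4cd>>0)&0x7 = 0x5
seq:12 @ bit 3 → (0x6af3b4cd>>3)&0xfff = 0x699  ←
len:2 @ bit 15 → (0x6af3b4cd>>15)&0x3 = 0x3
chan:10 @ bit 17 → (0x6af3b4cd>>17)&0x3ff = 0x179
cnt:5 @ bit 27 → (0x6af3b4cd>>27)&0x1f = 0xd

1689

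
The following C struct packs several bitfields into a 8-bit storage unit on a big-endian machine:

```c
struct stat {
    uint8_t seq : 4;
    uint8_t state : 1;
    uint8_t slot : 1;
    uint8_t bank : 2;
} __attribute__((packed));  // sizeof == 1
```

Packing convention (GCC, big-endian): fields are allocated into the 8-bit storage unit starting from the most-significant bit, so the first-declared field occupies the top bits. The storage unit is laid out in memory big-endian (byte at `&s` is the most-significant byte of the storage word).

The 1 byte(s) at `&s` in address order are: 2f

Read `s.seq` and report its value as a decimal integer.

[0]=0x2f (big-endian) → word 0x2f
seq:4 @ bit 4 → (0x2f>>4)&0xf = 0x2  ←
state:1 @ bit 3 → (0x2f>>3)&0x1 = 0x1
slot:1 @ bit 2 → (0x2f>>2)&0x1 = 0x1
bank:2 @ bit 0 → (0x2f>>0)&0x3 = 0x3

2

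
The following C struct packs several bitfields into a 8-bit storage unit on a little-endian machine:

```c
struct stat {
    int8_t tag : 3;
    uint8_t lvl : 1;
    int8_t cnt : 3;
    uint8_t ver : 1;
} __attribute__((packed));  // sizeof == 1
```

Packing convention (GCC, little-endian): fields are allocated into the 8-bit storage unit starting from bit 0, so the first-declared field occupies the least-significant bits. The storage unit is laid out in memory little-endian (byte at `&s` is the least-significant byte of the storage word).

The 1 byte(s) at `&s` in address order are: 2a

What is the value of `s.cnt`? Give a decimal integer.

2

[0]=0x2a (little-endian) → word 0x2a
tag:3 @ bit 0 → (0x2a>>0)&0x7 = 0x2
lvl:1 @ bit 3 → (0x2a>>3)&0x1 = 0x1
cnt:3 @ bit 4 → (0x2a>>4)&0x7 = 0x2  ←
ver:1 @ bit 7 → (0x2a>>7)&0x1 = 0x0
cnt signed 3b, MSB=0: value = 2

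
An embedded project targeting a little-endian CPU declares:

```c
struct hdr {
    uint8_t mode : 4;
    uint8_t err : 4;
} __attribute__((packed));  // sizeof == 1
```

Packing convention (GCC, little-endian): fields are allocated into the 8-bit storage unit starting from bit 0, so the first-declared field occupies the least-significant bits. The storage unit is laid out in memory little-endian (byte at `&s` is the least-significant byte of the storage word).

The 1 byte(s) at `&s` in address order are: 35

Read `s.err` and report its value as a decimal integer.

[0]=0x35 (little-endian) → word 0x35
mode [0+:4] = (word>>0) & 0xf = 5
err [4+:4] = (word>>4) & 0xf = 3  ←

3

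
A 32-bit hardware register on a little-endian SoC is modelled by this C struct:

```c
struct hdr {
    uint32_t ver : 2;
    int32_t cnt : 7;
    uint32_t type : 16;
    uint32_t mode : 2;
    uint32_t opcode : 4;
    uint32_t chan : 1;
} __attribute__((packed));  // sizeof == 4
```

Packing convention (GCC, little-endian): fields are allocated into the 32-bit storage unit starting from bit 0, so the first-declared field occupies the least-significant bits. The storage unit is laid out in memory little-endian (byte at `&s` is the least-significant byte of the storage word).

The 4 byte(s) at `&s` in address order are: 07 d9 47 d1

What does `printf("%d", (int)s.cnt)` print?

-63

[0]=0x07 [1]=0xd9 [2]=0x47 [3]=0xd1 (little-endian) → word 0xd147d907
ver [0+:2] = (word>>0) & 0x3 = 3
cnt [2+:7] = (word>>2) & 0x7f = 65  ←
type [9+:16] = (word>>9) & 0xffff = 41964
mode [25+:2] = (word>>25) & 0x3 = 0
opcode [27+:4] = (word>>27) & 0xf = 10
chan [31+:1] = (word>>31) & 0x1 = 1
cnt signed 7b, MSB=1: 65 - 128 = -63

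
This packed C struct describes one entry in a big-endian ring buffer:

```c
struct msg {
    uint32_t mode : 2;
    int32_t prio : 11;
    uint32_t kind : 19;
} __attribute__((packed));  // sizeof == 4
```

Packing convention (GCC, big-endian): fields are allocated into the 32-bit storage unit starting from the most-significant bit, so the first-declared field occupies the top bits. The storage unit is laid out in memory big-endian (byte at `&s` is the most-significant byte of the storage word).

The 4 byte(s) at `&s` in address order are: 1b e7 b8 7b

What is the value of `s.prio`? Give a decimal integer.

[0]=0x1b [1]=0xe7 [2]=0xb8 [3]=0x7b (big-endian) → word 0x1be7b87b
mode [30+:2] = (word>>30) & 0x3 = 0
prio [19+:11] = (word>>19) & 0x7ff = 892  ←
kind [0+:19] = (word>>0) & 0x7ffff = 505979
prio signed 11b, MSB=0: value = 892

892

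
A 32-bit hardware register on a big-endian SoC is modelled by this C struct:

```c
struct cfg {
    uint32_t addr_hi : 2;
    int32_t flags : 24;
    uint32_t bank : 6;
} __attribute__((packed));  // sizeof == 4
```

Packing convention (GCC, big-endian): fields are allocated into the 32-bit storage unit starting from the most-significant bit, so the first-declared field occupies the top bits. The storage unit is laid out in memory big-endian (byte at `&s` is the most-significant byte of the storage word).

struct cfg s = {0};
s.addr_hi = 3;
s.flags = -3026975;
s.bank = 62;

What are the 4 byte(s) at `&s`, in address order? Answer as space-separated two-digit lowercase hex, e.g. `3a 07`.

addr_hi:2 = 3 → 0x3 << 30 → word 0xc0000000
flags:24 = -3026975 → 0xd1cfe1 << 6 → word 0xf473f840
bank:6 = 62 → 0x3e << 0 → word 0xf473f87e
word = 0xf473f87e → big-endian bytes:
  [0]=0xf4  [1]=0x73  [2]=0xf8  [3]=0x7e

f4 73 f8 7e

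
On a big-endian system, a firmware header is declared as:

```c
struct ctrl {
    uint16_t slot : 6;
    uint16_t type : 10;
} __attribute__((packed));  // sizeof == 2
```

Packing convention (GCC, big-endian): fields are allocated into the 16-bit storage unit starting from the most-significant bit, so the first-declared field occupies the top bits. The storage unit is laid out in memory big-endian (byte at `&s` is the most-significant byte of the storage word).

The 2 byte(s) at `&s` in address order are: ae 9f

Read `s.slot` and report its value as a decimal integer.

43

[0]=0xae [1]=0x9f (big-endian) → word 0xae9f
slot:6 @ bit 10 → (0xae9f>>10)&0x3f = 0x2b  ←
type:10 @ bit 0 → (0xae9f>>0)&0x3ff = 0x29f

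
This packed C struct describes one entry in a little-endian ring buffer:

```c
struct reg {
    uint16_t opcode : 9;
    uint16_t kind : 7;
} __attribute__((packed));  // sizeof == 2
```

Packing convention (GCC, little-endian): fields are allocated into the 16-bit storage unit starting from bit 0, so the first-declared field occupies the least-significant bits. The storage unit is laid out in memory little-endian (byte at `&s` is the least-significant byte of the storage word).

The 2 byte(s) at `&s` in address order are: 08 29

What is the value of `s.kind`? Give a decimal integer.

[0]=0x08 [1]=0x29 (little-endian) → word 0x2908
opcode [0+:9] = (word>>0) & 0x1ff = 264
kind [9+:7] = (word>>9) & 0x7f = 20  ←

20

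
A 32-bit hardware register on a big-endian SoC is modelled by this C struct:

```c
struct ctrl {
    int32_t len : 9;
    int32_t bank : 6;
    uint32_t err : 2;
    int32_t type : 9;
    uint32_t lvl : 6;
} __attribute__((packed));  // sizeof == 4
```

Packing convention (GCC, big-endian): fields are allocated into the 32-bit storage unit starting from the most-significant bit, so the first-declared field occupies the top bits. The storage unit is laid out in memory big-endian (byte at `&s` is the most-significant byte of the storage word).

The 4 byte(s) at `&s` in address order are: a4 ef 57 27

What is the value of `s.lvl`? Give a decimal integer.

[0]=0xa4 [1]=0xef [2]=0x57 [3]=0x27 (big-endian) → word 0xa4ef5727
len:9 @ bit 23 → (0xa4ef5727>>23)&0x1ff = 0x149
bank:6 @ bit 17 → (0xa4ef5727>>17)&0x3f = 0x37
err:2 @ bit 15 → (0xa4ef5727>>15)&0x3 = 0x2
type:9 @ bit 6 → (0xa4ef5727>>6)&0x1ff = 0x15c
lvl:6 @ bit 0 → (0xa4ef5727>>0)&0x3f = 0x27  ←

39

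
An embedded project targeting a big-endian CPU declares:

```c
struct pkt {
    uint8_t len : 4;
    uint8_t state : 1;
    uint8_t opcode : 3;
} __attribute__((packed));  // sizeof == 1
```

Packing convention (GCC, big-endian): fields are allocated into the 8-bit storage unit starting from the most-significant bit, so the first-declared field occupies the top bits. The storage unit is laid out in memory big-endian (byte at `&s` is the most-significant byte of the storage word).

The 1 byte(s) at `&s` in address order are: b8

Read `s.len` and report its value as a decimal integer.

11

[0]=0xb8 (big-endian) → word 0xb8
len:4 @ bit 4 → (0xb8>>4)&0xf = 0xb  ←
state:1 @ bit 3 → (0xb8>>3)&0x1 = 0x1
opcode:3 @ bit 0 → (0xb8>>0)&0x7 = 0x0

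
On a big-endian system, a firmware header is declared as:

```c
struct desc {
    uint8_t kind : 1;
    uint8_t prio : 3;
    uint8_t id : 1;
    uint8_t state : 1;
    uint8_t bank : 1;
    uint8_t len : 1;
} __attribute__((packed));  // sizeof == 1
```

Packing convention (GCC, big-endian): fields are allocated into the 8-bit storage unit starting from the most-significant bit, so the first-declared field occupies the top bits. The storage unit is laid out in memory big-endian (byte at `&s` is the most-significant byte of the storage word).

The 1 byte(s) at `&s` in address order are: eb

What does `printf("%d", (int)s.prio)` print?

6

[0]=0xeb (big-endian) → word 0xeb
kind [7+:1] = (word>>7) & 0x1 = 1
prio [4+:3] = (word>>4) & 0x7 = 6  ←
id [3+:1] = (word>>3) & 0x1 = 1
state [2+:1] = (word>>2) & 0x1 = 0
bank [1+:1] = (word>>1) & 0x1 = 1
len [0+:1] = (word>>0) & 0x1 = 1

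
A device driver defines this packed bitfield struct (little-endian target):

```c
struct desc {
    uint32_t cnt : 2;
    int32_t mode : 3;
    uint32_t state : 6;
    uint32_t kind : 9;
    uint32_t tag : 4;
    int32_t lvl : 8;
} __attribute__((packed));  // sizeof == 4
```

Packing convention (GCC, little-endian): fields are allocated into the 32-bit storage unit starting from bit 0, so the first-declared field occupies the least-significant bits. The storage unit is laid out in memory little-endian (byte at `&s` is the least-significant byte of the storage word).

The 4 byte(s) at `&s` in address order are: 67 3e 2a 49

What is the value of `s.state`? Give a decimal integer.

[0]=0x67 [1]=0x3e [2]=0x2a [3]=0x49 (little-endian) → word 0x492a3e67
cnt:2 @ bit 0 → (0x492a3e67>>0)&0x3 = 0x3
mode:3 @ bit 2 → (0x492a3e67>>2)&0x7 = 0x1
state:6 @ bit 5 → (0x492a3e67>>5)&0x3f = 0x33  ←
kind:9 @ bit 11 → (0x492a3e67>>11)&0x1ff = 0x147
tag:4 @ bit 20 → (0x492a3e67>>20)&0xf = 0x2
lvl:8 @ bit 24 → (0x492a3e67>>24)&0xff = 0x49

51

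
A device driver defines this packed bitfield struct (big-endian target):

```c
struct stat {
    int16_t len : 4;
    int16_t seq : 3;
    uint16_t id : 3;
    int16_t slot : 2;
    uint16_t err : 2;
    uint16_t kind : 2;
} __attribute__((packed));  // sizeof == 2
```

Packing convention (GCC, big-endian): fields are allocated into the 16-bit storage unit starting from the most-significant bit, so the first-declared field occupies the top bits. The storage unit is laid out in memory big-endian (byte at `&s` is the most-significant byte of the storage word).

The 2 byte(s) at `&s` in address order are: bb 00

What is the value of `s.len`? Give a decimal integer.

-5

[0]=0xbb [1]=0x00 (big-endian) → word 0xbb00
len [12+:4] = (word>>12) & 0xf = 11  ←
seq [9+:3] = (word>>9) & 0x7 = 5
id [6+:3] = (word>>6) & 0x7 = 4
slot [4+:2] = (word>>4) & 0x3 = 0
err [2+:2] = (word>>2) & 0x3 = 0
kind [0+:2] = (word>>0) & 0x3 = 0
len signed 4b, MSB=1: 11 - 16 = -5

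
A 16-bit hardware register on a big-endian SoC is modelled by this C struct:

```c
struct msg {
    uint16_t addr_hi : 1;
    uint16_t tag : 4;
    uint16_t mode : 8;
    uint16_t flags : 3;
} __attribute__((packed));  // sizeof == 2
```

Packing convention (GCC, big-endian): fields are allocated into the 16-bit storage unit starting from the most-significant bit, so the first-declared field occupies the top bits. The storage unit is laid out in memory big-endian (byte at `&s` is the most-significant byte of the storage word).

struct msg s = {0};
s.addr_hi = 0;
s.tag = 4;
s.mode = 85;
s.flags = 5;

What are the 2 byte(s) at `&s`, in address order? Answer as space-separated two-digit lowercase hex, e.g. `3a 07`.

22 ad

addr_hi (1b) val=0 bits=0x0 at bit 15: 0x0000
tag (4b) val=4 bits=0x4 at bit 11: 0x2000
mode (8b) val=85 bits=0x55 at bit 3: 0x22a8
flags (3b) val=5 bits=0x5 at bit 0: 0x22ad
word = 0x22ad → big-endian bytes:
  [0]=0x22  [1]=0xad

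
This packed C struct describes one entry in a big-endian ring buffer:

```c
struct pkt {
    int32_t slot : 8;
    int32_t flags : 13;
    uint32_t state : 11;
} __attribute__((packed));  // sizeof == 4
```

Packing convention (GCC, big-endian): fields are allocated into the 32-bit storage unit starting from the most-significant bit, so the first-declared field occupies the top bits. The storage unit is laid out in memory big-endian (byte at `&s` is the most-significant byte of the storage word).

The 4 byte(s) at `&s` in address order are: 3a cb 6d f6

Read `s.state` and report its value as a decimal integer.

[0]=0x3a [1]=0xcb [2]=0x6d [3]=0xf6 (big-endian) → word 0x3acb6df6
slot:8 @ bit 24 → (0x3acb6df6>>24)&0xff = 0x3a
flags:13 @ bit 11 → (0x3acb6df6>>11)&0x1fff = 0x196d
state:11 @ bit 0 → (0x3acb6df6>>0)&0x7ff = 0x5f6  ←

1526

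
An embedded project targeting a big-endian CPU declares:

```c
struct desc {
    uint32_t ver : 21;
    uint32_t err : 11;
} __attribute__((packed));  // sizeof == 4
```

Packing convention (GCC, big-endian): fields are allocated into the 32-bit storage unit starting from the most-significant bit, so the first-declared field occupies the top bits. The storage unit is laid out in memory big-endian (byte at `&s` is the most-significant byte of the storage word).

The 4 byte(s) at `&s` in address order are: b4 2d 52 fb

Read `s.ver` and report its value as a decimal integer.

[0]=0xb4 [1]=0x2d [2]=0x52 [3]=0xfb (big-endian) → word 0xb42d52fb
ver:21 @ bit 11 → (0xb42d52fb>>11)&0x1fffff = 0x1685aa  ←
err:11 @ bit 0 → (0xb42d52fb>>0)&0x7ff = 0x2fb

1476010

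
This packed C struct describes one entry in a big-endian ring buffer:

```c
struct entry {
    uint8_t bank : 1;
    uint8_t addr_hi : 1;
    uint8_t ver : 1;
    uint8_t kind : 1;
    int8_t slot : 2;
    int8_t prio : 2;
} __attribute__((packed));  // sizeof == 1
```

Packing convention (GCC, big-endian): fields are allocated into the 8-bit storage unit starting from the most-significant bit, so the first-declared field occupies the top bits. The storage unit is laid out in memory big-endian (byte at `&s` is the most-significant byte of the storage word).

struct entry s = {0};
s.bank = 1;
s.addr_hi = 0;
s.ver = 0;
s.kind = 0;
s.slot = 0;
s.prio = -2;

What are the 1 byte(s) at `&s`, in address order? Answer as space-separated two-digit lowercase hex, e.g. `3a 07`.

82

[7+:1] bank=1 & 0x1 = 0x1; word=0x80
[6+:1] addr_hi=0 & 0x1 = 0x0; word=0x80
[5+:1] ver=0 & 0x1 = 0x0; word=0x80
[4+:1] kind=0 & 0x1 = 0x0; word=0x80
[2+:2] slot=0 & 0x3 = 0x0; word=0x80
[0+:2] prio=-2 & 0x3 = 0x2; word=0x82
word = 0x82 → big-endian bytes:
  [0]=0x82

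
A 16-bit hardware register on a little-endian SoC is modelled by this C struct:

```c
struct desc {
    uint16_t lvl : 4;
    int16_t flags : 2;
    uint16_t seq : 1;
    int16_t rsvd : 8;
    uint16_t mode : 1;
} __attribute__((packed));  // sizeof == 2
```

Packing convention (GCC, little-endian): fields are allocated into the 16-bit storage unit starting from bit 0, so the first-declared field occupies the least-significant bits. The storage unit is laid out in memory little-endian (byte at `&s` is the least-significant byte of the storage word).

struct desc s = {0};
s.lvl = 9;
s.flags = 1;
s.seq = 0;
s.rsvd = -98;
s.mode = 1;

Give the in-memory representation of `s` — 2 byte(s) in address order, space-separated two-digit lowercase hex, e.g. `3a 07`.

lvl (4b) val=9 bits=0x9 at bit 0: 0x0009
flags (2b) val=1 bits=0x1 at bit 4: 0x0019
seq (1b) val=0 bits=0x0 at bit 6: 0x0019
rsvd (8b) val=-98 bits=0x9e at bit 7: 0x4f19
mode (1b) val=1 bits=0x1 at bit 15: 0xcf19
word = 0xcf19 → little-endian bytes:
  [0]=0x19  [1]=0xcf

19 cf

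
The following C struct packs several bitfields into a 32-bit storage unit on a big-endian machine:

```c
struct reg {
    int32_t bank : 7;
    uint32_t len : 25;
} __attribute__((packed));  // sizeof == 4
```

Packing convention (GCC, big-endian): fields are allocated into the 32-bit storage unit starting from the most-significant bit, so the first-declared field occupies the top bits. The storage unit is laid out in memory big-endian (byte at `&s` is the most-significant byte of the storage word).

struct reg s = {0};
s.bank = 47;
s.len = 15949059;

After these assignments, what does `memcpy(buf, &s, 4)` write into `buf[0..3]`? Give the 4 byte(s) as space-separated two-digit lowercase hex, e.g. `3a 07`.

5e f3 5d 03

bank:7 = 47 → 0x2f << 25 → word 0x5e000000
len:25 = 15949059 → 0xf35d03 << 0 → word 0x5ef35d03
word = 0x5ef35d03 → big-endian bytes:
  [0]=0x5e  [1]=0xf3  [2]=0x5d  [3]=0x03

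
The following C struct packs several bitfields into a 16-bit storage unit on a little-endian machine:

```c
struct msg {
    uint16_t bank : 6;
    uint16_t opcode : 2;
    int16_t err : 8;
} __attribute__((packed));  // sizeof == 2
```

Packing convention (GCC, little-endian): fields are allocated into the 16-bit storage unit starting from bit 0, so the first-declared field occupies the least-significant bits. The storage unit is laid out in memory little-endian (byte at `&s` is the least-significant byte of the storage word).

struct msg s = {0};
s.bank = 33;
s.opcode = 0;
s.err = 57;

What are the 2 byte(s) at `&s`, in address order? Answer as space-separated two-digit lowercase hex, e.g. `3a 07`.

21 39

bank (6b) val=33 bits=0x21 at bit 0: 0x0021
opcode (2b) val=0 bits=0x0 at bit 6: 0x0021
err (8b) val=57 bits=0x39 at bit 8: 0x3921
word = 0x3921 → little-endian bytes:
  [0]=0x21  [1]=0x39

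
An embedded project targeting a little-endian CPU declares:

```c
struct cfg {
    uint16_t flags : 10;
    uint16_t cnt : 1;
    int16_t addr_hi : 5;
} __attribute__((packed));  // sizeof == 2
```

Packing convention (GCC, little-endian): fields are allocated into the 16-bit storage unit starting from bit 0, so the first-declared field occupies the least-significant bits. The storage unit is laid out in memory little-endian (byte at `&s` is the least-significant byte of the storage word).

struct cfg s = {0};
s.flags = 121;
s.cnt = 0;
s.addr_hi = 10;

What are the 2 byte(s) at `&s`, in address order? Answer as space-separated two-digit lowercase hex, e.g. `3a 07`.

flags (10b) val=121 bits=0x79 at bit 0: 0x0079
cnt (1b) val=0 bits=0x0 at bit 10: 0x0079
addr_hi (5b) val=10 bits=0xa at bit 11: 0x5079
word = 0x5079 → little-endian bytes:
  [0]=0x79  [1]=0x50

79 50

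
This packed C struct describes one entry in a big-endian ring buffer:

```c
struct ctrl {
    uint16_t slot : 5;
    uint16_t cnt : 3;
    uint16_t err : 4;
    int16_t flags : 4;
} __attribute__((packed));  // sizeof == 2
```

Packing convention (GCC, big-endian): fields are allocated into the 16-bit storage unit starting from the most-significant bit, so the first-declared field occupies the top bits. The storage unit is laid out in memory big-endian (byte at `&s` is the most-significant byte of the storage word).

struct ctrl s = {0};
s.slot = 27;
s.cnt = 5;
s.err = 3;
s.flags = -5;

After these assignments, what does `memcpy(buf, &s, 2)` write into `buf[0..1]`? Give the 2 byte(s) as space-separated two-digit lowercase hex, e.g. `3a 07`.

dd 3b

[11+:5] slot=27 & 0x1f = 0x1b; word=0xd800
[8+:3] cnt=5 & 0x7 = 0x5; word=0xdd00
[4+:4] err=3 & 0xf = 0x3; word=0xdd30
[0+:4] flags=-5 & 0xf = 0xb; word=0xdd3b
word = 0xdd3b → big-endian bytes:
  [0]=0xdd  [1]=0x3b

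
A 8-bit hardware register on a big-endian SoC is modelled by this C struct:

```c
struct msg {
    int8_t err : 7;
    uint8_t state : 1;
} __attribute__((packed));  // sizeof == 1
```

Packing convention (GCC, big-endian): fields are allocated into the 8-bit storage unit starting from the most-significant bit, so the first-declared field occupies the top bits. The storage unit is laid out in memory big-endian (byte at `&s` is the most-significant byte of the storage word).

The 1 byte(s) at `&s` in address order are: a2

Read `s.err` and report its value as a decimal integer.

[0]=0xa2 (big-endian) → word 0xa2
err [1+:7] = (word>>1) & 0x7f = 81  ←
state [0+:1] = (word>>0) & 0x1 = 0
err signed 7b, MSB=1: 81 - 128 = -47

-47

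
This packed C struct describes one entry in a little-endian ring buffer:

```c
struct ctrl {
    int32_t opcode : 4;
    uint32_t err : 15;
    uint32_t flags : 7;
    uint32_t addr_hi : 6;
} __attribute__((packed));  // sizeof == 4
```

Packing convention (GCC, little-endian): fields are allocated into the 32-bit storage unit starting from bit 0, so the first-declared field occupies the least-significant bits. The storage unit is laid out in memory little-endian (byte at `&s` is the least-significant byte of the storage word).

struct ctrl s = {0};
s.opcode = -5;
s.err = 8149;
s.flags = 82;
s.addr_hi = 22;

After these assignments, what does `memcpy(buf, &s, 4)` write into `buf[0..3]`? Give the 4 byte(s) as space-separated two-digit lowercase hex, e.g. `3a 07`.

5b fd 91 5a

opcode (4b) val=-5 bits=0xb at bit 0: 0x0000000b
err (15b) val=8149 bits=0x1fd5 at bit 4: 0x0001fd5b
flags (7b) val=82 bits=0x52 at bit 19: 0x0291fd5b
addr_hi (6b) val=22 bits=0x16 at bit 26: 0x5a91fd5b
word = 0x5a91fd5b → little-endian bytes:
  [0]=0x5b  [1]=0xfd  [2]=0x91  [3]=0x5a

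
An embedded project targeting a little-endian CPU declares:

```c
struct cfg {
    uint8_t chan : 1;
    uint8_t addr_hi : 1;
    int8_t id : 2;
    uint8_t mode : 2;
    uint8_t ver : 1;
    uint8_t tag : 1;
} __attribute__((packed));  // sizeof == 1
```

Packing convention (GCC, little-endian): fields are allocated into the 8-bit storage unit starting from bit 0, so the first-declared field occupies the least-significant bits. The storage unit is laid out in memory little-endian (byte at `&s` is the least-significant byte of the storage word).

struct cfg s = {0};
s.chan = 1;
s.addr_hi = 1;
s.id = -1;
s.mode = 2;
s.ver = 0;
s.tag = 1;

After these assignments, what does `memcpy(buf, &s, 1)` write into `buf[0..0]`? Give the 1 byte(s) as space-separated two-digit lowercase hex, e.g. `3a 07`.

[0+:1] chan=1 & 0x1 = 0x1; word=0x01
[1+:1] addr_hi=1 & 0x1 = 0x1; word=0x03
[2+:2] id=-1 & 0x3 = 0x3; word=0x0f
[4+:2] mode=2 & 0x3 = 0x2; word=0x2f
[6+:1] ver=0 & 0x1 = 0x0; word=0x2f
[7+:1] tag=1 & 0x1 = 0x1; word=0xaf
word = 0xaf → little-endian bytes:
  [0]=0xaf

af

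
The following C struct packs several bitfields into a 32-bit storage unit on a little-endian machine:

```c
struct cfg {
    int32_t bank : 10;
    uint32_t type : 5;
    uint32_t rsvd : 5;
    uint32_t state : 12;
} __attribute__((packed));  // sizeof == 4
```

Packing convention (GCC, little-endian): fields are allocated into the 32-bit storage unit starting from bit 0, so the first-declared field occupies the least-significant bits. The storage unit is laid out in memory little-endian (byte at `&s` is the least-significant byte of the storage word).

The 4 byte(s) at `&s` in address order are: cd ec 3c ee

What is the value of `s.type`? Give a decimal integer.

[0]=0xcd [1]=0xec [2]=0x3c [3]=0xee (little-endian) → word 0xee3ceccd
bank [0+:10] = (word>>0) & 0x3ff = 205
type [10+:5] = (word>>10) & 0x1f = 27  ←
rsvd [15+:5] = (word>>15) & 0x1f = 25
state [20+:12] = (word>>20) & 0xfff = 3811

27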